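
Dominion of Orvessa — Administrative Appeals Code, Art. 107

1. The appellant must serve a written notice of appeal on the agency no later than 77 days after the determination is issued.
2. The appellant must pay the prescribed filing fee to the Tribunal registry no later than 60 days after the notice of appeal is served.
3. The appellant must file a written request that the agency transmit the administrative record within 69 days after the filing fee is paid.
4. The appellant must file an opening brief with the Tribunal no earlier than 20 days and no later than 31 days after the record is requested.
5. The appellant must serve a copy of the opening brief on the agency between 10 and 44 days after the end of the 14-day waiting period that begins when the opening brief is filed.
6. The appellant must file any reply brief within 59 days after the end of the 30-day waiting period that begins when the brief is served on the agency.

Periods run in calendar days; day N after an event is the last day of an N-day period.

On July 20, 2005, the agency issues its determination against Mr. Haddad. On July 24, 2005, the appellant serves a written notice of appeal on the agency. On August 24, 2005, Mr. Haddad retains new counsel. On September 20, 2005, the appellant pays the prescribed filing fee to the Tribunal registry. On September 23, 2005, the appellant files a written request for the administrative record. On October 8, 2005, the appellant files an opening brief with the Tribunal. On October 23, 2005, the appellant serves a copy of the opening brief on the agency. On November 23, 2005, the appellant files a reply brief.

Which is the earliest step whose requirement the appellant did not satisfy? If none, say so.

Step 1: 77 days after July 20, 2005 (when the determination is issued) is October 5, 2005; done July 24, 2005 — timely.
Step 2: 60 days after July 24, 2005 (when the notice of appeal is served) is September 22, 2005; completed September 20, 2005, before the deadline.
Step 3: 69 days after September 20, 2005 (when the filing fee is paid) is November 28, 2005; done September 23, 2005 — timely.
Step 4: the window is 20–31 days after September 23, 2005 (when the record is requested), so October 13, 2005 through October 24, 2005; October 8, 2005 is 5 days too early.

Step 4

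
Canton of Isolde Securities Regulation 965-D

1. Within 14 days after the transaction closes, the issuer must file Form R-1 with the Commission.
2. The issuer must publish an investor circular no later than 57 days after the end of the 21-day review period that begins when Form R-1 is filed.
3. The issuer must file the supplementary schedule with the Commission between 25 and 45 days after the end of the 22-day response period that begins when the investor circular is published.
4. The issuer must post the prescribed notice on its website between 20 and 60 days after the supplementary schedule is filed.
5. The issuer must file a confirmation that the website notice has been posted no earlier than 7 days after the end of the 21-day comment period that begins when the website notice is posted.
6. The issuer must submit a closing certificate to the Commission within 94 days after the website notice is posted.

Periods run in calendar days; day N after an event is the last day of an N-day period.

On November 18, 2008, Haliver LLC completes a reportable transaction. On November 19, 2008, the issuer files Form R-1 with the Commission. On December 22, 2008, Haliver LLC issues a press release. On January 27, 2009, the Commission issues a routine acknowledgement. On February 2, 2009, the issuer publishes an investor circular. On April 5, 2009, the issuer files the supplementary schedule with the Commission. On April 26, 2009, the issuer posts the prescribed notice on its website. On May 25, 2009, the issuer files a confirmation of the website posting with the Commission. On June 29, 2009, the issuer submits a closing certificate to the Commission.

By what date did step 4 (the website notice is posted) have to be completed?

Step 4 runs from April 5, 2009, when the supplementary schedule is filed. The window is 20–60 days after April 5, 2009; it closes on June 4, 2009.

June 4, 2009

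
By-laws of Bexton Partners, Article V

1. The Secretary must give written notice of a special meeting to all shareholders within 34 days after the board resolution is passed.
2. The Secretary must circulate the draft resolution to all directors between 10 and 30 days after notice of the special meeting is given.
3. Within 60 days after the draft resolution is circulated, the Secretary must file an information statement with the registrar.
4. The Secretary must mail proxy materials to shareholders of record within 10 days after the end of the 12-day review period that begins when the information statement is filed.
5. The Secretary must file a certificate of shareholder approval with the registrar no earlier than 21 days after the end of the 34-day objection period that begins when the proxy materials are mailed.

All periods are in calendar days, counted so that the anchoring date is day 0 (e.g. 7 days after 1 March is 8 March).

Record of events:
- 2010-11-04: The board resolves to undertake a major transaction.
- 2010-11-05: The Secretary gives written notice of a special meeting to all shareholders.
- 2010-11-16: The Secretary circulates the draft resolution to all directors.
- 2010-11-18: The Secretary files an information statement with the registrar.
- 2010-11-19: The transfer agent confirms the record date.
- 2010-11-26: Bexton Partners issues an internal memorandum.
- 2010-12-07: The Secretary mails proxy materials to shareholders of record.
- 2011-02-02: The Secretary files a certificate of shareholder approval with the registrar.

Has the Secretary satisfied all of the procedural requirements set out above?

Step 1 — counting 34 days from 2010-11-04 (when the board resolution is passed) gives a deadline of 2010-12-08; done 2010-11-05 — timely.
Step 2 — 10 and 30 days from 2010-11-05 (when notice of the special meeting is given) are 2010-11-15 and 2010-12-05 respectively; done 2010-11-16, which is between those dates.
Step 3 — counting 60 days from 2010-11-16 (when the draft resolution is circulated) gives a deadline of 2011-01-15; completed 2010-11-18, before the deadline.
Step 4 — counting 10 days from 2010-11-30 (end of the 12-day review period, which began when the information statement is filed on 2010-11-18) gives a deadline of 2010-12-10; done 2010-12-07 — timely.
Step 5 — must wait 21 days from 2011-01-10 (end of the 34-day objection period, which began when the proxy materials are mailed on 2010-12-07), so not before 2011-01-31; done 2011-02-02, after the minimum wait.

Yes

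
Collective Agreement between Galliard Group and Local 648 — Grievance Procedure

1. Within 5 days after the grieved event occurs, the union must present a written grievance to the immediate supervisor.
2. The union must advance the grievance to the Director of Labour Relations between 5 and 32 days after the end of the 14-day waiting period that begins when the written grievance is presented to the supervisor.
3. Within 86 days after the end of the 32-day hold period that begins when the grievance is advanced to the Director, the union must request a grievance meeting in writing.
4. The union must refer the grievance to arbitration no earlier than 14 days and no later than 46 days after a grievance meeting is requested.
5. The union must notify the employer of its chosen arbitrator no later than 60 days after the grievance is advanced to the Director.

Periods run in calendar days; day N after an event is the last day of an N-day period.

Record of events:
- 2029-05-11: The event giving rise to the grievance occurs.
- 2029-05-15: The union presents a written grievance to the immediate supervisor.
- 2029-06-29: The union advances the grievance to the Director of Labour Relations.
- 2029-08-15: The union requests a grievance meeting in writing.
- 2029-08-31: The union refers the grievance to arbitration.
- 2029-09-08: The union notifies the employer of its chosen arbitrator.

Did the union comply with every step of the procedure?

Step 1 — counting 5 days from 2029-05-11 (when the grieved event occurs) gives a deadline of 2029-05-16; done 2029-05-15 — timely.
Step 2 — 5 and 32 days from 2029-05-29 (end of the 14-day waiting period, which began when the written grievance is presented to the supervisor on 2029-05-15) are 2029-06-03 and 2029-06-30 respectively; done 2029-06-29, which is between those dates.
Step 3 — counting 86 days from 2029-07-31 (end of the 32-day hold period, which began when the grievance is advanced to the Director on 2029-06-29) gives a deadline of 2029-10-25; done 2029-08-15 — timely.
Step 4 — 14 and 46 days from 2029-08-15 (when a grievance meeting is requested) are 2029-08-29 and 2029-09-30 respectively; done 2029-08-31, which is between those dates.
Step 5 — counting 60 days from 2029-06-29 (when the grievance is advanced to the Director) gives a deadline of 2029-08-28; done 2029-09-08 — 11 days late.
The procedure was therefore not followed at step 5.

No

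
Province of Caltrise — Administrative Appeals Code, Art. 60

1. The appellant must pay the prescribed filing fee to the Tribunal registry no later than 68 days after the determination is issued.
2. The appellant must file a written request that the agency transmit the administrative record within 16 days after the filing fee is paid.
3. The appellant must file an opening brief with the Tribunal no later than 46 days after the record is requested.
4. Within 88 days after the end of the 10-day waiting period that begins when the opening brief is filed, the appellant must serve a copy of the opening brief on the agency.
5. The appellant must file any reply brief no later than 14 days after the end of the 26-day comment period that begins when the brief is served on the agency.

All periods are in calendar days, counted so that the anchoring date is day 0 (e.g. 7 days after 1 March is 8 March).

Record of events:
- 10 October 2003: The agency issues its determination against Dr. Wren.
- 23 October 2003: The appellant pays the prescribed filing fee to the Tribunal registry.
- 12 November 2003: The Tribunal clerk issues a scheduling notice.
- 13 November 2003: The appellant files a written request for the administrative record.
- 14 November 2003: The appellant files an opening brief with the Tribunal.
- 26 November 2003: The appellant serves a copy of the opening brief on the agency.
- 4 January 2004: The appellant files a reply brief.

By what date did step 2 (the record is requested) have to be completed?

Step 2 runs from 23 October 2003, when the filing fee is paid. 16 days after 23 October 2003 is 8 November 2003.

8 November 2003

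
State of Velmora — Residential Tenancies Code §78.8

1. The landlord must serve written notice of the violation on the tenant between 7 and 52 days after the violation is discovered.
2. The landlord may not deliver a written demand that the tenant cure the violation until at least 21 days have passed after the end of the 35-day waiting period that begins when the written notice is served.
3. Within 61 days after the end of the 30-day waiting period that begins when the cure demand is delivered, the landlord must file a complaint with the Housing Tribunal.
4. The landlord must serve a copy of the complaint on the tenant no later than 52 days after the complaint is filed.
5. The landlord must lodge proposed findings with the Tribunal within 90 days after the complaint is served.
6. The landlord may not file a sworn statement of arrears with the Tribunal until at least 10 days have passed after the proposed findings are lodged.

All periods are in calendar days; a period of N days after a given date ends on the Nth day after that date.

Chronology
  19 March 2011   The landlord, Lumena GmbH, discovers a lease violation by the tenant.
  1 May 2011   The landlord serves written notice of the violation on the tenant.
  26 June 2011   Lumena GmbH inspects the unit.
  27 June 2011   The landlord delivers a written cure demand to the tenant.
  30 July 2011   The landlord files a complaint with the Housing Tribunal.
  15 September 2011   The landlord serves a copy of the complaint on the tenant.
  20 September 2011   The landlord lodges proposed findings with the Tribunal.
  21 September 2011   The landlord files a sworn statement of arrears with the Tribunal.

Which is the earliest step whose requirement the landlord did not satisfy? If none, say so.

Step 1 — 7 and 52 days from 19 March 2011 (when the violation is discovered) are 26 March 2011 and 10 May 2011 respectively; done 1 May 2011, which is between those dates.
Step 2 — must wait 21 days from 5 June 2011 (end of the 35-day waiting period, which began when the written notice is served on 1 May 2011), so not before 26 June 2011; done 27 June 2011 — permitted.
Step 3 — counting 61 days from 27 July 2011 (end of the 30-day waiting period, which began when the cure demand is delivered on 27 June 2011) gives a deadline of 26 September 2011; 30 July 2011 is within that limit.
Step 4 — counting 52 days from 30 July 2011 (when the complaint is filed) gives a deadline of 20 September 2011; done 15 September 2011 — timely.
Step 5 — counting 90 days from 15 September 2011 (when the complaint is served) gives a deadline of 14 December 2011; done 20 September 2011 — timely.
Step 6 — must wait 10 days from 20 September 2011 (when the proposed findings are lodged), so not before 30 September 2011; acted on 21 September 2011, 9 days prematurely.

Step 6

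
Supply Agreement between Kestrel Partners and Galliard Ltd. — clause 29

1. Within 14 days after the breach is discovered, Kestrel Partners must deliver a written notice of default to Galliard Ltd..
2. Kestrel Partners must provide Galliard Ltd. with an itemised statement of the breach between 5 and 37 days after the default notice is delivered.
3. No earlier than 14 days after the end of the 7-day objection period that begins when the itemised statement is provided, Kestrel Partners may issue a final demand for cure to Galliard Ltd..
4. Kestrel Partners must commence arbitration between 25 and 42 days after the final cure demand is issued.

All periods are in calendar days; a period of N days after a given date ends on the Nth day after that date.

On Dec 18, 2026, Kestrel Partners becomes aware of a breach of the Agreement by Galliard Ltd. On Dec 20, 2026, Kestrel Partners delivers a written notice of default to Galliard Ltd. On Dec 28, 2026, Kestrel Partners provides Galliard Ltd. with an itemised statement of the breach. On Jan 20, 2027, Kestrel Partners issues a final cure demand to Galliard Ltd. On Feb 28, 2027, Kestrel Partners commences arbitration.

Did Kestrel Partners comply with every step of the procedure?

Step 1 — counting 14 days from Dec 18, 2026 (when the breach is discovered) gives a deadline of Jan 1, 2027; Dec 20, 2026 is within that limit.
Step 2 — 5 and 37 days from Dec 20, 2026 (when the default notice is delivered) are Dec 25, 2026 and Jan 26, 2027 respectively; done Dec 28, 2026 — within the window.
Step 3 — must wait 14 days from Jan 4, 2027 (end of the 7-day objection period, which began when the itemised statement is provided on Dec 28, 2026), so not before Jan 18, 2027; done Jan 20, 2027, after the minimum wait.
Step 4 — 25 and 42 days from Jan 20, 2027 (when the final cure demand is issued) are Feb 14, 2027 and Mar 3, 2027 respectively; done Feb 28, 2027, which is between those dates.

Yes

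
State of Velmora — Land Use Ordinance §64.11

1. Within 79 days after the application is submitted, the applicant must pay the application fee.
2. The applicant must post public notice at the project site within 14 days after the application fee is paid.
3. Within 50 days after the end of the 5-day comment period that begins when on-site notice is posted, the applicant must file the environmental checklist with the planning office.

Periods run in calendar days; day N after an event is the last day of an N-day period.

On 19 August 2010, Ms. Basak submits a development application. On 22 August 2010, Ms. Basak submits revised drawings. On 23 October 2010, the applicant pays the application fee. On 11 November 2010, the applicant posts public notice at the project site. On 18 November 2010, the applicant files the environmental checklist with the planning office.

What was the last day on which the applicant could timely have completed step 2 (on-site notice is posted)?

Step 2 runs from 23 October 2010, when the application fee is paid. 14 days after 23 October 2010 is 6 November 2010.

6 November 2010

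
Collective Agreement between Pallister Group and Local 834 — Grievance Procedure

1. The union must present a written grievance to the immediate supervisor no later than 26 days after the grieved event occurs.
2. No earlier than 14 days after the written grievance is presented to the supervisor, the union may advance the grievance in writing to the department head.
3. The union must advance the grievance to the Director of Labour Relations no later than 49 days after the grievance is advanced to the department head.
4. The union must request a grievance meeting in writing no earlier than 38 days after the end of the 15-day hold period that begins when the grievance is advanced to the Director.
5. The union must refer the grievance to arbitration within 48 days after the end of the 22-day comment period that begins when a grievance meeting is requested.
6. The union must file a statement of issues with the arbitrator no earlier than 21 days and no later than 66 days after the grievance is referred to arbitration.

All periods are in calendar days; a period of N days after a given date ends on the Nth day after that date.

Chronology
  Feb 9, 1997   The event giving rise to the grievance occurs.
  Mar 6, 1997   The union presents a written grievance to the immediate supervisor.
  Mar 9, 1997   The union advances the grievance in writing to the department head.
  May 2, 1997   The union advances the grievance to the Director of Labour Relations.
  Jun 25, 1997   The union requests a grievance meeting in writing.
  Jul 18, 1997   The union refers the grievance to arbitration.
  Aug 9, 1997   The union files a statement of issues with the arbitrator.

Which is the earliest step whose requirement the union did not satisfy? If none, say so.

Step 1 — counting 26 days from Feb 9, 1997 (when the grieved event occurs) gives a deadline of Mar 7, 1997; done Mar 6, 1997 — timely.
Step 2 — must wait 14 days from Mar 6, 1997 (when the written grievance is presented to the supervisor), so not before Mar 20, 1997; Mar 9, 1997 is 11 days before the earliest permitted date.

Step 2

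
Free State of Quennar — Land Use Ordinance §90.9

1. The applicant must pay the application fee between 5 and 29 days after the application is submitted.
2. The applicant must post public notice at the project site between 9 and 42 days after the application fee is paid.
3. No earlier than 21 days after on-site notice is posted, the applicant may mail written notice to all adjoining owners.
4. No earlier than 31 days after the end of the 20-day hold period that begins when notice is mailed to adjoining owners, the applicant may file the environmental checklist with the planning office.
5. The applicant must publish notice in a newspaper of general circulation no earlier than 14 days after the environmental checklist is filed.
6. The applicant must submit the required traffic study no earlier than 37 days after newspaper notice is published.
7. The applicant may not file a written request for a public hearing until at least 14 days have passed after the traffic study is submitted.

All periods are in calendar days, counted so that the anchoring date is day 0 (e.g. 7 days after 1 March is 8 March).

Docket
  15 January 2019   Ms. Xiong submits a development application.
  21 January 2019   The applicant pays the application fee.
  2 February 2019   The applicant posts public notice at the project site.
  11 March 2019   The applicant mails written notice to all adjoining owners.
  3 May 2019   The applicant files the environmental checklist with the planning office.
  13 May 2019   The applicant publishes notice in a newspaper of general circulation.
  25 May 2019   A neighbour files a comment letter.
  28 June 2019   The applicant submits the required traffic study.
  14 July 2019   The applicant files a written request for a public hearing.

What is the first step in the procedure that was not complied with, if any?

(1) the permitted window runs from 15 January 2019 + 5 = 20 January 2019 to 15 January 2019 + 29 = 13 February 2019; done 21 January 2019 — within the window.
(2) the permitted window runs from 21 January 2019 + 9 = 30 January 2019 to 21 January 2019 + 42 = 4 March 2019; done 2 February 2019 — within the window.
(3) permitted from 2 February 2019 + 21 days = 23 February 2019 onward; done 11 March 2019, after the minimum wait.
(4) permitted from 31 March 2019 + 31 days = 1 May 2019 onward; done 3 May 2019, after the minimum wait.
(5) permitted from 3 May 2019 + 14 days = 17 May 2019 onward; acted on 13 May 2019, 4 days prematurely.

Step 5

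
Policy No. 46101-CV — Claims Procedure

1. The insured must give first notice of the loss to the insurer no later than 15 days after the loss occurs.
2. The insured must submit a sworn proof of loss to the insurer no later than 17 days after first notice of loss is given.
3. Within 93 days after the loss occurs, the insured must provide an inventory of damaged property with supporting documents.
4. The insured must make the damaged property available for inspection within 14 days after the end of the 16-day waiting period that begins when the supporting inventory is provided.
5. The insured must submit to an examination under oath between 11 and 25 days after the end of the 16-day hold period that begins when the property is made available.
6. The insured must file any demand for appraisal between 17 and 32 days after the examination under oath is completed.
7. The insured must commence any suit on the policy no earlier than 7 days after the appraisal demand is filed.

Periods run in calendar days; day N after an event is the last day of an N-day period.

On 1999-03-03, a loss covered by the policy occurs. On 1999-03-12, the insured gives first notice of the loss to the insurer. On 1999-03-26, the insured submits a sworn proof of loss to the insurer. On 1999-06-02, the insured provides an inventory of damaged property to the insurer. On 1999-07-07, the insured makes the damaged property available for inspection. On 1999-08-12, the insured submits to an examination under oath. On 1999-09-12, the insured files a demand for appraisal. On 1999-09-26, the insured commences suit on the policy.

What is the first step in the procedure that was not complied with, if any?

Step 4

(1) due by 1999-03-03 + 15 days = 1999-03-18; completed 1999-03-12, before the deadline.
(2) due by 1999-03-12 + 17 days = 1999-03-29; 1999-03-26 is within that limit.
(3) due by 1999-03-03 + 93 days = 1999-06-04; done 1999-06-02 — timely.
(4) due by 1999-06-18 + 14 days = 1999-07-02; done 1999-07-07 — 5 days late.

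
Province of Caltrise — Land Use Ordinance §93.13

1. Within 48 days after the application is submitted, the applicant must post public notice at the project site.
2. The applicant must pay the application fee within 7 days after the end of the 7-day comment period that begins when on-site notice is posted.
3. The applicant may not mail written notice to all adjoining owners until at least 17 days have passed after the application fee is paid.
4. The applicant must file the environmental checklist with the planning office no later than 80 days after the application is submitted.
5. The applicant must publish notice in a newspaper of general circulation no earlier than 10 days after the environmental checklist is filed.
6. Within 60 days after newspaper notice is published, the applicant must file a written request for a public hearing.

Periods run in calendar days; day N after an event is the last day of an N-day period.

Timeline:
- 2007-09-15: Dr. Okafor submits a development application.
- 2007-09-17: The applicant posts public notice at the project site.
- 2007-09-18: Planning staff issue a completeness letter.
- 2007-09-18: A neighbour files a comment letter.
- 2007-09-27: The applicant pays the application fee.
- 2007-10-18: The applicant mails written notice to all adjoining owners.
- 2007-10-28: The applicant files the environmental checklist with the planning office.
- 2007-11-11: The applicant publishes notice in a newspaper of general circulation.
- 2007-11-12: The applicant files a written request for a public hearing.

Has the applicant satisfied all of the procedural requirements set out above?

Step 1: 48 days after 2007-09-15 (when the application is submitted) is 2007-11-02; 2007-09-17 is within that limit.
Step 2: 7 days after 2007-09-24 (end of the 7-day comment period, which began when on-site notice is posted on 2007-09-17) is 2007-10-01; done 2007-09-27 — timely.
Step 3: the earliest permitted date is 17 days after 2007-09-27 (when the application fee is paid), i.e. 2007-10-14; done 2007-10-18, after the minimum wait.
Step 4: 80 days after 2007-09-15 (when the application is submitted) is 2007-12-04; 2007-10-28 is within that limit.
Step 5: the earliest permitted date is 10 days after 2007-10-28 (when the environmental checklist is filed), i.e. 2007-11-07; done 2007-11-11 — permitted.
Step 6: 60 days after 2007-11-11 (when newspaper notice is published) is 2008-01-10; completed 2007-11-12, before the deadline.

Yes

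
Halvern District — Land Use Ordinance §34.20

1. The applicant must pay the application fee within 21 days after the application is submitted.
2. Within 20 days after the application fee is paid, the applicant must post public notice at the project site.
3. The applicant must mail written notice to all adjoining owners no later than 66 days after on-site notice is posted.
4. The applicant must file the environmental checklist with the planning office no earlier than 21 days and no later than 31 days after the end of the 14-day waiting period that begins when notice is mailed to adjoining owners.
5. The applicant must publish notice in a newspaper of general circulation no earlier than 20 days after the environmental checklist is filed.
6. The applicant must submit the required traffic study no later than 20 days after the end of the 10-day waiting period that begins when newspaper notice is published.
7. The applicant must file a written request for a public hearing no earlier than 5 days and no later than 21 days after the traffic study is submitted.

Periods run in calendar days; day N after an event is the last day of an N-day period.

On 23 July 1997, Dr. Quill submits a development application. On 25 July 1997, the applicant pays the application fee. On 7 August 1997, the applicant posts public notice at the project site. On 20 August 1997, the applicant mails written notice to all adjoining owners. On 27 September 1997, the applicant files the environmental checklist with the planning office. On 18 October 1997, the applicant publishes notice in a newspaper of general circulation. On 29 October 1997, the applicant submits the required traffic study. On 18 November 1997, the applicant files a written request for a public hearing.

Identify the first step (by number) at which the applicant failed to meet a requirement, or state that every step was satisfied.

Step 1 — counting 21 days from 23 July 1997 (when the application is submitted) gives a deadline of 13 August 1997; completed 25 July 1997, before the deadline.
Step 2 — counting 20 days from 25 July 1997 (when the application fee is paid) gives a deadline of 14 August 1997; done 7 August 1997 — timely.
Step 3 — counting 66 days from 7 August 1997 (when on-site notice is posted) gives a deadline of 12 October 1997; 20 August 1997 is within that limit.
Step 4 — 21 and 31 days from 3 September 1997 (end of the 14-day waiting period, which began when notice is mailed to adjoining owners on 20 August 1997) are 24 September 1997 and 4 October 1997 respectively; 27 September 1997 falls inside that range.
Step 5 — must wait 20 days from 27 September 1997 (when the environmental checklist is filed), so not before 17 October 1997; done 18 October 1997, after the minimum wait.
Step 6 — counting 20 days from 28 October 1997 (end of the 10-day waiting period, which began when newspaper notice is published on 18 October 1997) gives a deadline of 17 November 1997; completed 29 October 1997, before the deadline.
Step 7 — 5 and 21 days from 29 October 1997 (when the traffic study is submitted) are 3 November 1997 and 19 November 1997 respectively; done 18 November 1997 — within the window.

None — every step was satisfied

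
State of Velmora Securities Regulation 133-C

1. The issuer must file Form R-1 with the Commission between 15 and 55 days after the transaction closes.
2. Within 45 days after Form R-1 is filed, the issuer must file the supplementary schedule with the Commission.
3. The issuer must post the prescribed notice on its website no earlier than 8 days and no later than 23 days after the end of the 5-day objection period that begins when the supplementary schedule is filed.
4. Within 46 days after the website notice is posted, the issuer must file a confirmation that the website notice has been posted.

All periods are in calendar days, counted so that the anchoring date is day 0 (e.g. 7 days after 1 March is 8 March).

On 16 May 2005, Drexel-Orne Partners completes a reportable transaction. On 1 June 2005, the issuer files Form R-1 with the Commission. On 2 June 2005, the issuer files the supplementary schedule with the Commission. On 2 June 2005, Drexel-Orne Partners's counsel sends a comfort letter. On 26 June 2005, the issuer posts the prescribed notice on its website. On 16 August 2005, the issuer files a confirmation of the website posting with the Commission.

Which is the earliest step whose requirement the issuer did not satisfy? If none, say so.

Step 4

(1) the permitted window runs from 16 May 2005 + 15 = 31 May 2005 to 16 May 2005 + 55 = 10 July 2005; done 1 June 2005 — within the window.
(2) due by 1 June 2005 + 45 days = 16 July 2005; done 2 June 2005 — timely.
(3) the permitted window runs from 7 June 2005 + 8 = 15 June 2005 to 7 June 2005 + 23 = 30 June 2005; done 26 June 2005, which is between those dates.
(4) due by 26 June 2005 + 46 days = 11 August 2005; 16 August 2005 misses that deadline by 5 days.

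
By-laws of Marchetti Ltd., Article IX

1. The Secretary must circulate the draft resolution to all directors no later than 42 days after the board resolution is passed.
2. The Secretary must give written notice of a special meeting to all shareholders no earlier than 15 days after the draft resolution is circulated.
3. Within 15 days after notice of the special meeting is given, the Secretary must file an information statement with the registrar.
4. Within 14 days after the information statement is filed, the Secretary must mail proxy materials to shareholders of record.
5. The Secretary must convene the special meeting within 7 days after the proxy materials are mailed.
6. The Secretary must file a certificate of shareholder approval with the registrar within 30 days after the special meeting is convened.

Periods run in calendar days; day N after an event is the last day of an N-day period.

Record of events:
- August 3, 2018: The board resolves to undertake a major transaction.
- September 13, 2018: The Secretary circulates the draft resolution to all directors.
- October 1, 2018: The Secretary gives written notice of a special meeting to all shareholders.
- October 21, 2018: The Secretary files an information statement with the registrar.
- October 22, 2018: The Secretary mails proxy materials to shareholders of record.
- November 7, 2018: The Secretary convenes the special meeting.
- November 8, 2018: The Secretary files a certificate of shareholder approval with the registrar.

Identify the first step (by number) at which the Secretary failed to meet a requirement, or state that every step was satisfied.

Step 3

(1) due by August 3, 2018 + 42 days = September 14, 2018; completed September 13, 2018, before the deadline.
(2) permitted from September 13, 2018 + 15 days = September 28, 2018 onward; October 1, 2018 is on or after that date.
(3) due by October 1, 2018 + 15 days = October 16, 2018; October 21, 2018 misses that deadline by 5 days.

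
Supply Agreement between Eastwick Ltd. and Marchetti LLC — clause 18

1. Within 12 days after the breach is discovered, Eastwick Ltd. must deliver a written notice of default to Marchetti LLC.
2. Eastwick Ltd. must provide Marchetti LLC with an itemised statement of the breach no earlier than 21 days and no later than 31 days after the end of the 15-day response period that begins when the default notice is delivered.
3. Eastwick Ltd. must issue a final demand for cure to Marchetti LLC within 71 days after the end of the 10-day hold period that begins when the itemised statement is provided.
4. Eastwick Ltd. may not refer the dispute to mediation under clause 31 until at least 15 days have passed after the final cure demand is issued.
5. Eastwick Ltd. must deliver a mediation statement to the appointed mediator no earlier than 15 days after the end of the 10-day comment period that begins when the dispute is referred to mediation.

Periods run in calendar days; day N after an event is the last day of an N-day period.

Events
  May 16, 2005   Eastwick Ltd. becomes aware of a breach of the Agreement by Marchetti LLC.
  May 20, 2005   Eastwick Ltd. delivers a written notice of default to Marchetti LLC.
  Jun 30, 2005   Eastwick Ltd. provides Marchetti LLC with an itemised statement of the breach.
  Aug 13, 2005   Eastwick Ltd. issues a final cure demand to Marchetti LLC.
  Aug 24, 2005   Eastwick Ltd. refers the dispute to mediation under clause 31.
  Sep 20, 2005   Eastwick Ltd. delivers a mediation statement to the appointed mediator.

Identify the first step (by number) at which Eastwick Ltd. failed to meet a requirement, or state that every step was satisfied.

Step 4

Step 1 — counting 12 days from May 16, 2005 (when the breach is discovered) gives a deadline of May 28, 2005; completed May 20, 2005, before the deadline.
Step 2 — 21 and 31 days from Jun 4, 2005 (end of the 15-day response period, which began when the default notice is delivered on May 20, 2005) are Jun 25, 2005 and Jul 5, 2005 respectively; Jun 30, 2005 falls inside that range.
Step 3 — counting 71 days from Jul 10, 2005 (end of the 10-day hold period, which began when the itemised statement is provided on Jun 30, 2005) gives a deadline of Sep 19, 2005; Aug 13, 2005 is within that limit.
Step 4 — must wait 15 days from Aug 13, 2005 (when the final cure demand is issued), so not before Aug 28, 2005; Aug 24, 2005 is 4 days before the earliest permitted date.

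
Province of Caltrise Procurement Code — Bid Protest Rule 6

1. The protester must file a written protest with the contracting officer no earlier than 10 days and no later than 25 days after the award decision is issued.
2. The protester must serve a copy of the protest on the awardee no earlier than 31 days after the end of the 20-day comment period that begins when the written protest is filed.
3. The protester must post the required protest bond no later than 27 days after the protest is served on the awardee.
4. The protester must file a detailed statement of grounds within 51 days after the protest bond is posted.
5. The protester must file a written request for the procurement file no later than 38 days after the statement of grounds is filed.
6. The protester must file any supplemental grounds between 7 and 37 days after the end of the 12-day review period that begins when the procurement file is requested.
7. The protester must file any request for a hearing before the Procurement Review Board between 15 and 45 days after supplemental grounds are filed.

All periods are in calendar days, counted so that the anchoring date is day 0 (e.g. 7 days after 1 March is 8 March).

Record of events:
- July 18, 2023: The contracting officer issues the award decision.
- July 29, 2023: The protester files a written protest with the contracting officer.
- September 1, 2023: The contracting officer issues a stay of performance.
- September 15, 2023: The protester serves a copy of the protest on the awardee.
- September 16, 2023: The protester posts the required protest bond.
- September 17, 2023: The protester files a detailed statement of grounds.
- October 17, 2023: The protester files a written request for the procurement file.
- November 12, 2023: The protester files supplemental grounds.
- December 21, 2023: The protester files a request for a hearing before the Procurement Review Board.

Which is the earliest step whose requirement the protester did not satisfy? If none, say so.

Step 2

Step 1: the window is 10–25 days after July 18, 2023 (when the award decision is issued), so July 28, 2023 through August 12, 2023; July 29, 2023 falls inside that range.
Step 2: the earliest permitted date is 31 days after August 18, 2023 (end of the 20-day comment period, which began when the written protest is filed on July 29, 2023), i.e. September 18, 2023; done September 15, 2023 — 3 days too early.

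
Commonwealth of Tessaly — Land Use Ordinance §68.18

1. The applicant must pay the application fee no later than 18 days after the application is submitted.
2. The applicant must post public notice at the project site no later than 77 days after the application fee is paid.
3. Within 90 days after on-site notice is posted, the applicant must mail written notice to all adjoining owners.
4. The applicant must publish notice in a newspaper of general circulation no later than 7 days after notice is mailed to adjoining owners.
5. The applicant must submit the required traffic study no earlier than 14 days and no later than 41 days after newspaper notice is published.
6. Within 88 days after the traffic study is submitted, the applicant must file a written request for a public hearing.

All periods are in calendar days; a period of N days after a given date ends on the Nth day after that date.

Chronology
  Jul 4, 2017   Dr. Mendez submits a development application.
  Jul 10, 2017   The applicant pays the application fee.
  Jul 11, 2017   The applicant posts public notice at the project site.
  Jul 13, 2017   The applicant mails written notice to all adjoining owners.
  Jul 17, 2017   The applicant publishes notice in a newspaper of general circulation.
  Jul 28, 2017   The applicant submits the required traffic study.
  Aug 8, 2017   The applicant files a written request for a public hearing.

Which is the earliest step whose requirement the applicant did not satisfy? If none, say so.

Step 5

(1) due by Jul 4, 2017 + 18 days = Jul 22, 2017; Jul 10, 2017 is within that limit.
(2) due by Jul 10, 2017 + 77 days = Sep 25, 2017; Jul 11, 2017 is within that limit.
(3) due by Jul 11, 2017 + 90 days = Oct 9, 2017; done Jul 13, 2017 — timely.
(4) due by Jul 13, 2017 + 7 days = Jul 20, 2017; Jul 17, 2017 is within that limit.
(5) the permitted window runs from Jul 17, 2017 + 14 = Jul 31, 2017 to Jul 17, 2017 + 41 = Aug 27, 2017; Jul 28, 2017 is 3 days too early.
That is the first point of non-compliance.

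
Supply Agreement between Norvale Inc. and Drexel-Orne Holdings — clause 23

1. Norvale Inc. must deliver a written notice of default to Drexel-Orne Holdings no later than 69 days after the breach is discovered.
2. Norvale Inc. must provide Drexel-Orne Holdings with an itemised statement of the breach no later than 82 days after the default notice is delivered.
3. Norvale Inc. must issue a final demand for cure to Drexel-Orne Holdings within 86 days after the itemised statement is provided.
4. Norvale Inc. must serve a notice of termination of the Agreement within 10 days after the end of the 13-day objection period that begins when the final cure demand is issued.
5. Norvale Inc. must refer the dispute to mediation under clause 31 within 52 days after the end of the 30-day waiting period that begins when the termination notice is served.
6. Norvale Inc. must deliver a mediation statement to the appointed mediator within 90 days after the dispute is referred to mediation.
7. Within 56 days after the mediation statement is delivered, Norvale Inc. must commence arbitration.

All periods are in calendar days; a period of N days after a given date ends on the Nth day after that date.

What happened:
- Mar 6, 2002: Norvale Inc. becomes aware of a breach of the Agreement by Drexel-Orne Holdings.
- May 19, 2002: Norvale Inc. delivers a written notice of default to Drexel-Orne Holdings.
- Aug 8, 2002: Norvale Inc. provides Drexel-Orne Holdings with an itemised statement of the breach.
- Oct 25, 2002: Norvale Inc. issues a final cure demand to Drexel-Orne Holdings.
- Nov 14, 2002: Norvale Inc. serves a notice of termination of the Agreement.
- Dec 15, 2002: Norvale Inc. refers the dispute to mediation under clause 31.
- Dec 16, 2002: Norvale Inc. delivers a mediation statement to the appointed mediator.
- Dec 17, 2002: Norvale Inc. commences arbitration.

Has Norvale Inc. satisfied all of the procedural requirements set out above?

No

Step 1 — counting 69 days from Mar 6, 2002 (when the breach is discovered) gives a deadline of May 14, 2002; not done until May 19, 2002, 5 days after the deadline.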